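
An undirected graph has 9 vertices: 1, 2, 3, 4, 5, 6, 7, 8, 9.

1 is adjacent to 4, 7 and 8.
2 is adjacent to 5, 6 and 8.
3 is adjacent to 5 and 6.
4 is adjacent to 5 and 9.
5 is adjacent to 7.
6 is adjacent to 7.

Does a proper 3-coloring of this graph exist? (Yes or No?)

The chromatic number is 3. The cycle 8-1-4-5-2-8 has odd length 5, so it cannot be 2-colored; at least 3 colors are needed.
3 colors suffice: color a → {1, 5, 6, 9}; color b → {2, 3, 4, 7}; color c → {8}.
That is already a proper 3-coloring.

Yes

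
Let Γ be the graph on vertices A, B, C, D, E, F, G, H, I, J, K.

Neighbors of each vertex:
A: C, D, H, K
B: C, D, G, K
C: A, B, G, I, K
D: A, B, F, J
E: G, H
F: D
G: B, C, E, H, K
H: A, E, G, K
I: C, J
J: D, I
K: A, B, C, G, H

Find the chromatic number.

B, C, G, K are pairwise adjacent (a clique of size 4), so at least 4 colors are needed.
4 colors suffice: color red → {A, F, G, I}; color blue → {C, D, H}; color green → {E, J, K}; color yellow → {B}. No two adjacent vertices share a color.

4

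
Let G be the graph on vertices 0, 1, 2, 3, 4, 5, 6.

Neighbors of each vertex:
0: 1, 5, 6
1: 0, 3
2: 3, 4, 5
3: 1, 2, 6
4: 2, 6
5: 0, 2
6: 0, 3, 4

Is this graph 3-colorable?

Yes

The chromatic number is 3. The cycle 3-6-0-5-2-3 has odd length 5, so it cannot be 2-colored; at least 3 colors are needed.
One proper 3-coloring: 0=red, 1=blue, 2=blue, 3=red, 4=red, 5=green, 6=blue.
That is already a proper 3-coloring.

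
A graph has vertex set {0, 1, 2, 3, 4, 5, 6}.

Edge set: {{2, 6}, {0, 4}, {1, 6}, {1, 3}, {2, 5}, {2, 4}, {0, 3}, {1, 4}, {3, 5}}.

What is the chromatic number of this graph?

The cycle 3-1-6-2-5-3 has odd length 5, so it cannot be 2-colored; at least 3 colors are needed.
3 colors suffice: color a → {3, 4, 6}; color b → {0, 1, 2}; color c → {5}. No two adjacent vertices share a color.

3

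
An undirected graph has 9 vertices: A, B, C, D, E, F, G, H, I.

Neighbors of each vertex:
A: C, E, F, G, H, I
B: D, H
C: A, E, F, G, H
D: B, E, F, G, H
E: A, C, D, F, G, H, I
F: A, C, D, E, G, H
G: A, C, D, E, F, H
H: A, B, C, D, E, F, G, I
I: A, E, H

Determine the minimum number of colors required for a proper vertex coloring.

A, C, E, F, G, H are mutually adjacent (a clique of size 6), so at least 6 colors are needed.
One proper 6-coloring: A=4, B=2, C=6, D=4, E=2, F=3, G=5, H=1, I=3. No two adjacent vertices share a color.

6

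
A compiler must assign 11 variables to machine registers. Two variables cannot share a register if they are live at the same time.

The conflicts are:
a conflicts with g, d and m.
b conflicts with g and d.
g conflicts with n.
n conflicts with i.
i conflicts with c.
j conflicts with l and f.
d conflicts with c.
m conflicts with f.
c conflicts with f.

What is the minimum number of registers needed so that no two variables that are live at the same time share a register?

3

The cycle c-d-a-m-f-c has odd length 5, so it cannot be 2-colored; at least 3 registers are needed.
3 registers suffice: a=1, b=1, g=2, n=3, i=1, j=2, d=2, m=2, l=1, c=3, f=1. Every pair that conflicts lands in different registers.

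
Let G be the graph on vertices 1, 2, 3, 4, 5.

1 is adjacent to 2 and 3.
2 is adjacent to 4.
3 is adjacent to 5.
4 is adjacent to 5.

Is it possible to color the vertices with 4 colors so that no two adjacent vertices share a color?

Yes

The chromatic number is 3. The cycle 1-3-5-4-2-1 has odd length 5, so it cannot be 2-colored; at least 3 colors are needed.
One proper 3-coloring: 1=green, 2=red, 3=blue, 4=blue, 5=red.
Since 4 ≥ 3, a proper 4-coloring certainly exists.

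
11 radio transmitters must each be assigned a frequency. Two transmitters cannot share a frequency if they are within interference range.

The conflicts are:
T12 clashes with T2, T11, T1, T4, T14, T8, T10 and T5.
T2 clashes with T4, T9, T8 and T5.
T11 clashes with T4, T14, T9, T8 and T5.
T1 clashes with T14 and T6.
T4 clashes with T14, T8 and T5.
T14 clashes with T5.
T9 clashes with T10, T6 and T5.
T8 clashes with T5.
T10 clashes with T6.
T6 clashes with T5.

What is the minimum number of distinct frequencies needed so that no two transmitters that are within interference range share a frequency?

T12, T2, T4, T8, T5 pairwise conflict, so at least 5 frequencies are needed.
5 frequencies suffice: T12=1, T2=4, T11=4, T1=2, T4=3, T14=5, T9=1, T8=5, T10=2, T6=3, T5=2. No two conflicting transmitters share a frequency.

5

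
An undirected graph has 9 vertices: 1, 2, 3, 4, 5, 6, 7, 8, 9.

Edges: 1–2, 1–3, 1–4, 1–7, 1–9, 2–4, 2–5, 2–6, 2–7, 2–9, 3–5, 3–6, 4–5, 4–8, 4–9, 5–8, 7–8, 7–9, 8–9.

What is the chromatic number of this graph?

4

1, 2, 7, 9 are pairwise adjacent (a clique of size 4), so at least 4 colors are needed.
4 colors suffice: color red → {2, 3, 8}; color blue → {5, 6, 9}; color green → {4, 7}; color yellow → {1}. No two adjacent vertices share a color.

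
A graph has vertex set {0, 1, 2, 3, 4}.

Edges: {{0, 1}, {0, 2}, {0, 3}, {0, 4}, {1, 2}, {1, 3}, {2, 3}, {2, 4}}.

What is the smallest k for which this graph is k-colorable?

4

0, 1, 2, 3 are mutually adjacent (a clique of size 4), so at least 4 colors are needed.
A valid assignment using 4 colors: 0=a, 1=c, 2=b, 3=d, 4=c. No two adjacent vertices share a color.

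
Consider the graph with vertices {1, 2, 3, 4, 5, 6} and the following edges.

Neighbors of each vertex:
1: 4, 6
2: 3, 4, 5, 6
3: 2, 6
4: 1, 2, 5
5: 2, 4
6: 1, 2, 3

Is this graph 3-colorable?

The chromatic number is 3. 2, 3, 6 are mutually adjacent, so at least 3 colors are needed.
A valid assignment using 3 colors: 1=a, 2=a, 3=c, 4=b, 5=c, 6=b.
That is already a proper 3-coloring.

Yes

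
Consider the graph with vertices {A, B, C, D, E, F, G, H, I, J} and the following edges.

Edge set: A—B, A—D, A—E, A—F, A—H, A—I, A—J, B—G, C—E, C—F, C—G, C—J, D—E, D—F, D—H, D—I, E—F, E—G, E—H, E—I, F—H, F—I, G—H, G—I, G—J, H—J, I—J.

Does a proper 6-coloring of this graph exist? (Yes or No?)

The chromatic number is 5. A, D, E, F, H are mutually adjacent (a clique of size 5), so at least 5 colors are needed.
5 colors suffice: A=2, B=1, C=3, D=5, E=1, F=4, G=2, H=3, I=3, J=1.
Since 6 ≥ 5, a proper 6-coloring certainly exists.

Yes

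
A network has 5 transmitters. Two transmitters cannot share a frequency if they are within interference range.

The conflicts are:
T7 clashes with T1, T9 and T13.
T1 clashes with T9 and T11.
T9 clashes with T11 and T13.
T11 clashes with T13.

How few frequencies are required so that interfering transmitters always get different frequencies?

3

T7, T1, T9 are mutually in conflict, so at least 3 frequencies are needed.
3 frequencies suffice: frequency 1 → {T9}; frequency 2 → {T1, T13}; frequency 3 → {T7, T11}. Every pair that conflicts lands in different frequencies.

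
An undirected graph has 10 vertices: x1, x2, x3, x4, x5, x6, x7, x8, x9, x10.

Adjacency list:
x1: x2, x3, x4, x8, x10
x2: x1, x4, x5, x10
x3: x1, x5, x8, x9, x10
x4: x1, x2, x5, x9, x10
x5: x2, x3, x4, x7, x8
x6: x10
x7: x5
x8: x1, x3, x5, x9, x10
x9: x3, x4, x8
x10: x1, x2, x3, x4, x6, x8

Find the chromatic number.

x1, x2, x4, x10 are pairwise adjacent (a clique of size 4), so at least 4 colors are needed.
4 colors suffice: x1=2, x2=4, x3=3, x4=3, x5=1, x6=2, x7=2, x8=4, x9=1, x10=1. Each edge has distinct colors on its endpoints.

4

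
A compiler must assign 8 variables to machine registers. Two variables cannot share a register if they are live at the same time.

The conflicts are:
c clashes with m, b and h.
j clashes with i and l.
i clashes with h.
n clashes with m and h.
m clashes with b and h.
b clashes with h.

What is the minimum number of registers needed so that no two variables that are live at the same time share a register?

c, m, b, h pairwise conflict, so at least 4 registers are needed.
A valid assignment using 4 registers: c=4, j=1, i=2, n=3, l=2, m=2, b=3, h=1. Each listed conflict is separated.

4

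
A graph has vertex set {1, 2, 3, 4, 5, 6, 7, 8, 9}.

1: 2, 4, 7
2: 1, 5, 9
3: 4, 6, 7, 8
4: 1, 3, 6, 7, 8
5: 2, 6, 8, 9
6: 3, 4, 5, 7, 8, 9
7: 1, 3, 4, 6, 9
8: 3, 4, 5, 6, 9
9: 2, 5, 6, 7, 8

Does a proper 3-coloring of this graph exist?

5, 6, 8, 9 are mutually adjacent (a clique of size 4), so at least 4 colors are needed.
So 3 colors are not enough.

No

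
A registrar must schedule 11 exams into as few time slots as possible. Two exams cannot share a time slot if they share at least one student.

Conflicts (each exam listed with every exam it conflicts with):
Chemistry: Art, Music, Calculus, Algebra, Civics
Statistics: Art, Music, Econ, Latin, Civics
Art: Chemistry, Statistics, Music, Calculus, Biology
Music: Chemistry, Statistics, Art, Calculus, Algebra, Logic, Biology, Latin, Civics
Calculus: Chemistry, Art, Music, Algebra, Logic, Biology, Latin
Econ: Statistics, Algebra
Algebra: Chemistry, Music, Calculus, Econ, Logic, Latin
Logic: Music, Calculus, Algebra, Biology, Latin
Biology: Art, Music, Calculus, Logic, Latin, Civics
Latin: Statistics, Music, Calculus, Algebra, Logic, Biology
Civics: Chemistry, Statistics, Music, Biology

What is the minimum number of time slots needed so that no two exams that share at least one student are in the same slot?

Music, Calculus, Algebra, Logic, Latin pairwise conflict, so at least 5 time slots are needed.
5 time slots suffice: time slot 1 → {Music, Econ}; time slot 2 → {Statistics, Calculus}; time slot 3 → {Algebra, Biology}; time slot 4 → {Art, Latin, Civics}; time slot 5 → {Chemistry, Logic}. Each listed conflict is separated.

5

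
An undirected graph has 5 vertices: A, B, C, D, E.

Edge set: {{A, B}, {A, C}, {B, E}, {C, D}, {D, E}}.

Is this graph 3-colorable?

The chromatic number is 3. The cycle A-C-D-E-B-A has odd length 5, so it cannot be 2-colored; at least 3 colors are needed.
3 colors suffice: color 1 → {A, D}; color 2 → {C, E}; color 3 → {B}.
That is already a proper 3-coloring.

Yes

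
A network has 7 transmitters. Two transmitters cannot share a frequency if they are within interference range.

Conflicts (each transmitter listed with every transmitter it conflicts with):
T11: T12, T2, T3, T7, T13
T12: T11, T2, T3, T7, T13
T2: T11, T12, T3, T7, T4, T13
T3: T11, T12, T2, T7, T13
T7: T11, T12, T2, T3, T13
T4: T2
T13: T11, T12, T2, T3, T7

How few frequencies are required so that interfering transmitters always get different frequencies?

6

T11, T12, T2, T3, T7, T13 pairwise conflict, so at least 6 frequencies are needed.
A valid assignment using 6 frequencies: T11=4, T12=2, T2=1, T3=3, T7=6, T4=2, T13=5. Each listed conflict is separated.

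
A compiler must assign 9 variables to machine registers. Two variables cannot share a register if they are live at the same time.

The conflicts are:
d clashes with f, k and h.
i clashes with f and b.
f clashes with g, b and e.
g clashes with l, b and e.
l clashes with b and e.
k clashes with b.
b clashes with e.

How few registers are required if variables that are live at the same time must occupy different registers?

4

g, l, b, e are mutually in conflict, so at least 4 registers are needed.
A valid assignment using 4 registers: d=1, i=3, f=2, g=3, l=2, k=2, b=1, h=2, e=4. No two conflicting variables share a register.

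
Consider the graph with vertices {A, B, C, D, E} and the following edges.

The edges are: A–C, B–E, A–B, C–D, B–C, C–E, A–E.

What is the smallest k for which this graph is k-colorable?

4

A, B, C, E are pairwise adjacent (a clique of size 4), so at least 4 colors are needed.
4 colors suffice: color red → {C}; color blue → {A, D}; color green → {E}; color yellow → {B}. No two adjacent vertices share a color.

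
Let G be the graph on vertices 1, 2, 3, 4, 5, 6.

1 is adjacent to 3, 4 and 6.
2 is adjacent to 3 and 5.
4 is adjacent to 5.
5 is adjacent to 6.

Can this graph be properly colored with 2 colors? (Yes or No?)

No

The cycle 2-5-6-1-3-2 has odd length 5, so it cannot be 2-colored; at least 3 colors are needed.
So 2 colors are not enough.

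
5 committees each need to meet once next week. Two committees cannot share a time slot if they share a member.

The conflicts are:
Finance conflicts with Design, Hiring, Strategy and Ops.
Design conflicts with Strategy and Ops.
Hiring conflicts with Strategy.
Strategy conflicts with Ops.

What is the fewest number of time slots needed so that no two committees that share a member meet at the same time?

4

Finance, Design, Strategy, Ops are mutually in conflict, so at least 4 time slots are needed.
4 time slots suffice: time slot 1 → {Finance}; time slot 2 → {Strategy}; time slot 3 → {Hiring, Ops}; time slot 4 → {Design}. No two conflicting committees share a time slot.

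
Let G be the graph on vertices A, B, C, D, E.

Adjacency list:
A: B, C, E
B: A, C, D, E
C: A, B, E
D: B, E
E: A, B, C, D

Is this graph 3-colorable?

No

A, B, C, E form a clique, so at least 4 colors are needed.
So 3 colors are not enough.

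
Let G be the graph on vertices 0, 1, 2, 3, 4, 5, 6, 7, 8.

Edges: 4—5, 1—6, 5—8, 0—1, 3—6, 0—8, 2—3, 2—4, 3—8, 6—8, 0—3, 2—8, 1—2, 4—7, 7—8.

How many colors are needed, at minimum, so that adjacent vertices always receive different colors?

3

3, 6, 8 are mutually adjacent, so at least 3 colors are needed.
3 colors suffice: color red → {1, 4, 8}; color blue → {3, 5, 7}; color green → {0, 2, 6}. Every edge joins two different colors.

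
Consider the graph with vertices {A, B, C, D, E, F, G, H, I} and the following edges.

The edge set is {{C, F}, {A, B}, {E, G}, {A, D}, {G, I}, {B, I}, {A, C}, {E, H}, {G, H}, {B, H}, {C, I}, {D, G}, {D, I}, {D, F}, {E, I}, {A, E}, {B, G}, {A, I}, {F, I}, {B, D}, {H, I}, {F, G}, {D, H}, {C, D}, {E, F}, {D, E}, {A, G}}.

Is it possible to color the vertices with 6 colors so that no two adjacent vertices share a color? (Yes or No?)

The chromatic number is 5. D, E, F, G, I are pairwise adjacent (a clique of size 5), so at least 5 colors are needed.
5 colors suffice: color 1 → {D}; color 2 → {I}; color 3 → {C, G}; color 4 → {B, E}; color 5 → {A, F, H}.
Since 6 ≥ 5, a proper 6-coloring certainly exists.

Yes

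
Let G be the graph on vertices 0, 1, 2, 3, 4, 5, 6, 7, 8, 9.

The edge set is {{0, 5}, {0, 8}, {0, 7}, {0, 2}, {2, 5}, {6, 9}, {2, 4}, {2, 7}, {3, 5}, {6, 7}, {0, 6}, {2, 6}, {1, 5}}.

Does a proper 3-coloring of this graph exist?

0, 2, 6, 7 are mutually adjacent (a clique of size 4), so at least 4 colors are needed.
So 3 colors are not enough.

No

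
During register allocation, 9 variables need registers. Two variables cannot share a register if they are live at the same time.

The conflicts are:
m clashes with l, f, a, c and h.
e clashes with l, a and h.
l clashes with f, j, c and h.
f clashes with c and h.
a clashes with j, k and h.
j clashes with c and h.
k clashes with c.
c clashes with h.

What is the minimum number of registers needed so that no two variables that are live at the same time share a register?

m, l, f, c, h pairwise conflict, so at least 5 registers are needed.
5 registers suffice: register 1 → {k, h}; register 2 → {l, a}; register 3 → {e, c}; register 4 → {m, j}; register 5 → {f}. Every pair that conflicts lands in different registers.

5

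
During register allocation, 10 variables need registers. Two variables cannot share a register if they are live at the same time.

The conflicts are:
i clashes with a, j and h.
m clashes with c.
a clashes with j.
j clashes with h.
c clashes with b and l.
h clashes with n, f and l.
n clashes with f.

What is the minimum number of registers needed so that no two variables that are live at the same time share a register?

i, a, j are mutually in conflict, so at least 3 registers are needed.
3 registers suffice: register 1 → {a, c, h}; register 2 → {i, m, b, f, l}; register 3 → {j, n}. Each listed conflict is separated.

3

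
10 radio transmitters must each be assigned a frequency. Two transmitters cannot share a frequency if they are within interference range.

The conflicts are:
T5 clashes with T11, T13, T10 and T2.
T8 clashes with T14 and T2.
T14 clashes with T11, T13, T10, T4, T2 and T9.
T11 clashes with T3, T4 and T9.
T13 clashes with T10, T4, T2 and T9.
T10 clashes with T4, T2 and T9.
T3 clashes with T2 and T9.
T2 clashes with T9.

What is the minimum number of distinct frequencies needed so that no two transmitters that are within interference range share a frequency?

5

T14, T13, T10, T2, T9 pairwise conflict, so at least 5 frequencies are needed.
5 frequencies suffice: frequency 1 → {T11, T2}; frequency 2 → {T5, T14, T3}; frequency 3 → {T8, T13}; frequency 4 → {T4, T9}; frequency 5 → {T10}. Each listed conflict is separated.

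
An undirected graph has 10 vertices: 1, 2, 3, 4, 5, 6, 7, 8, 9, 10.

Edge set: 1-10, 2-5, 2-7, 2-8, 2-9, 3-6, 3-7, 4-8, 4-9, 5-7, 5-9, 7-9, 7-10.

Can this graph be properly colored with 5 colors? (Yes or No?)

Yes

The chromatic number is 4. 2, 5, 7, 9 form a clique, so at least 4 colors are needed.
4 colors suffice: 1=a, 2=b, 3=b, 4=a, 5=d, 6=a, 7=a, 8=c, 9=c, 10=b.
Since 5 ≥ 4, a proper 5-coloring certainly exists.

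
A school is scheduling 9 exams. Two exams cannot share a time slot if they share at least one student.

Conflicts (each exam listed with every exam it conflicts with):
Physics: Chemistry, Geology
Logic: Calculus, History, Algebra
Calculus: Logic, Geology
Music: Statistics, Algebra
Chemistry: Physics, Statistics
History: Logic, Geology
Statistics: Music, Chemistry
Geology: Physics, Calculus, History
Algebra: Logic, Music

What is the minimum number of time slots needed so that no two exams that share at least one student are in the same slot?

2

Music and Statistics conflict, so at least 2 time slots are needed.
2 time slots suffice: time slot 1 → {Logic, Music, Chemistry, Geology}; time slot 2 → {Physics, Calculus, History, Statistics, Algebra}. Every pair that conflicts lands in different time slots.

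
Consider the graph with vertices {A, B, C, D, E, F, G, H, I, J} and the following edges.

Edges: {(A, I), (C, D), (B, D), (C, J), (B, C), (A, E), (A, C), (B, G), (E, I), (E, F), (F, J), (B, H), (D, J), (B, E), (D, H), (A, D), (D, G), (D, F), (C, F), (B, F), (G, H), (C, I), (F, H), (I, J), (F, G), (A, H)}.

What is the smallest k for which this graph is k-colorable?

B, D, F, G, H form a clique, so at least 5 colors are needed.
One proper 5-coloring: A=red, B=green, C=yellow, D=blue, E=yellow, F=red, G=purple, H=yellow, I=blue, J=green. Each edge has distinct colors on its endpoints.

5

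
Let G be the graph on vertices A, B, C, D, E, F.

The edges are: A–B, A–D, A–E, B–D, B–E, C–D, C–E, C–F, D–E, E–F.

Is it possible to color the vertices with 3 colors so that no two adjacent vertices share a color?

No

A, B, D, E are pairwise adjacent (a clique of size 4), so at least 4 colors are needed.
So 3 colors are not enough.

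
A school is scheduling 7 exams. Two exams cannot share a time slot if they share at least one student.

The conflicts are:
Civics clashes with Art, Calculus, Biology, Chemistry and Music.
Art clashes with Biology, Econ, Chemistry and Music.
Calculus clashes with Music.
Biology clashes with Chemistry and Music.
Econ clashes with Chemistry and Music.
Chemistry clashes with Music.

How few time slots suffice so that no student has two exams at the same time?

5

Civics, Art, Biology, Chemistry, Music pairwise conflict, so at least 5 time slots are needed.
5 time slots suffice: time slot 1 → {Music}; time slot 2 → {Art, Calculus}; time slot 3 → {Civics, Econ}; time slot 4 → {Chemistry}; time slot 5 → {Biology}. Each listed conflict is separated.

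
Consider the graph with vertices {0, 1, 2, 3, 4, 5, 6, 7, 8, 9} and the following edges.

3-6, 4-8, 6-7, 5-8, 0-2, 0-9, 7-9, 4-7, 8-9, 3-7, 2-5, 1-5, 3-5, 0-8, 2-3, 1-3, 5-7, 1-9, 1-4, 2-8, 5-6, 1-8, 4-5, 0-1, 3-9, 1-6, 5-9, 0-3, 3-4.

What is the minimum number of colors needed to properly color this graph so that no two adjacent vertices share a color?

1, 3, 5, 6 are pairwise adjacent (a clique of size 4), so at least 4 colors are needed.
One proper 4-coloring: 0=blue, 1=green, 2=green, 3=red, 4=yellow, 5=blue, 6=yellow, 7=green, 8=red, 9=yellow. Every edge joins two different colors.

4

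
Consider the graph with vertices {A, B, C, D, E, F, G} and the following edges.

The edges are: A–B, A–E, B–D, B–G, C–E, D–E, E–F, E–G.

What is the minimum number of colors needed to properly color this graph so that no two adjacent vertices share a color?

E and G are adjacent, so at least 2 colors are needed.
2 colors suffice: color 1 → {B, E}; color 2 → {A, C, D, F, G}. No two adjacent vertices share a color.

2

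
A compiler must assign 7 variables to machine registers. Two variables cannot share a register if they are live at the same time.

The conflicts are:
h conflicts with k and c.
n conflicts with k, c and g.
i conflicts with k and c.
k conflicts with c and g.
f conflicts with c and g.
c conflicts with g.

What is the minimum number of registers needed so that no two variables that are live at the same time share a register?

n, k, c, g are mutually in conflict, so at least 4 registers are needed.
Using 4 registers: h=3, n=4, i=3, k=2, f=2, c=1, g=3. No two conflicting variables share a register.

4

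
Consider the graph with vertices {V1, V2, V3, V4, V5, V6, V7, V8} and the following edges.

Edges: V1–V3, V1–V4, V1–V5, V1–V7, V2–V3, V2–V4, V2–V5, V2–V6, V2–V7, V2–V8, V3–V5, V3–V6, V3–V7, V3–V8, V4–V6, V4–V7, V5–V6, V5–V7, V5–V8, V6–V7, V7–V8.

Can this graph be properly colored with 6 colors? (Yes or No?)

Yes

The chromatic number is 5. V2, V3, V5, V6, V7 form a clique, so at least 5 colors are needed.
5 colors suffice: color 1 → {V7}; color 2 → {V3, V4}; color 3 → {V5}; color 4 → {V1, V2}; color 5 → {V6, V8}.
Since 6 ≥ 5, a proper 6-coloring certainly exists.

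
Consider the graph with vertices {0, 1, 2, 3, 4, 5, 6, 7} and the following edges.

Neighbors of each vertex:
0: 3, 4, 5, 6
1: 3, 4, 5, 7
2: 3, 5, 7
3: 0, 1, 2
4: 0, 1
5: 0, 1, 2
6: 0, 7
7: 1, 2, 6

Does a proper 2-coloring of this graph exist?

The cycle 6-0-5-2-7-6 has odd length 5, so it cannot be 2-colored; at least 3 colors are needed.
So 2 colors are not enough.

No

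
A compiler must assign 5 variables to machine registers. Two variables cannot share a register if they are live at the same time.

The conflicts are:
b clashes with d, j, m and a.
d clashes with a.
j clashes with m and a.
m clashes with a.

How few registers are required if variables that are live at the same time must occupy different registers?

4

b, j, m, a are mutually in conflict, so at least 4 registers are needed.
4 registers suffice: b=2, d=3, j=3, m=4, a=1. Every pair that conflicts lands in different registers.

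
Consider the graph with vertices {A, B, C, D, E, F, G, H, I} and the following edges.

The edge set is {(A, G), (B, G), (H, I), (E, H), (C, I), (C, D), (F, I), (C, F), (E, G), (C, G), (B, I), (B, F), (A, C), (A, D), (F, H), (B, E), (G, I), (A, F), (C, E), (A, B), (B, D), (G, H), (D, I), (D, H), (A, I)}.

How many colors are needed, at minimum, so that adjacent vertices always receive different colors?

A, C, F, I form a clique, so at least 4 colors are needed.
4 colors suffice: color 1 → {E, I}; color 2 → {B, C, H}; color 3 → {A}; color 4 → {D, F, G}. Each edge has distinct colors on its endpoints.

4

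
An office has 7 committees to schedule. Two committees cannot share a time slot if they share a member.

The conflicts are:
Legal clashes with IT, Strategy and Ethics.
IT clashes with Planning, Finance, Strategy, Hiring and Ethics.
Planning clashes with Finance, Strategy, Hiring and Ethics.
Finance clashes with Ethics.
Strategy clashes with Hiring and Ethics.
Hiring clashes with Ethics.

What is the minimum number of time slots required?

IT, Planning, Strategy, Hiring, Ethics all conflict with each other, so at least 5 time slots are needed.
5 time slots suffice: time slot 1 → {Ethics}; time slot 2 → {IT}; time slot 3 → {Finance, Strategy}; time slot 4 → {Legal, Planning}; time slot 5 → {Hiring}. Each listed conflict is separated.

5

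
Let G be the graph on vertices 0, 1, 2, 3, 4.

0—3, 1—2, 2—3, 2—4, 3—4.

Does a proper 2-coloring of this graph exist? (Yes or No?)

No

2, 3, 4 form a triangle, so at least 3 colors are needed.
So 2 colors are not enough.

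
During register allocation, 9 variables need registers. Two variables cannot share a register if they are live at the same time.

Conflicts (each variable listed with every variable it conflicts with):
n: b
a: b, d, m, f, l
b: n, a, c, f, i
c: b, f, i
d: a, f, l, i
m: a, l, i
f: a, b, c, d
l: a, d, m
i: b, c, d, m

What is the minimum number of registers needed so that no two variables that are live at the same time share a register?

3

a, m, l pairwise conflict, so at least 3 registers are needed.
3 registers suffice: register 1 → {b, d, m}; register 2 → {n, a, c}; register 3 → {f, l, i}. No two conflicting variables share a register.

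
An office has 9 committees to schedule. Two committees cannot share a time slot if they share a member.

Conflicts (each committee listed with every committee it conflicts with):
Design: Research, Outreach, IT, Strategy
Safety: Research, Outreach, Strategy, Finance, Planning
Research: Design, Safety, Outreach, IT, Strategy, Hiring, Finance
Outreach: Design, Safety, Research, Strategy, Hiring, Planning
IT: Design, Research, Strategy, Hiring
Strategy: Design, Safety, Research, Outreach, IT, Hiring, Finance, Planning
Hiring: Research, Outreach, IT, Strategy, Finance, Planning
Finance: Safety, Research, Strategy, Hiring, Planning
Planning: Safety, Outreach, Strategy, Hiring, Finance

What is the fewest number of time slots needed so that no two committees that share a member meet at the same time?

Research, IT, Strategy, Hiring are mutually in conflict, so at least 4 time slots are needed.
4 time slots suffice: Design=3, Safety=3, Research=2, Outreach=4, IT=4, Strategy=1, Hiring=3, Finance=4, Planning=2. Each listed conflict is separated.

4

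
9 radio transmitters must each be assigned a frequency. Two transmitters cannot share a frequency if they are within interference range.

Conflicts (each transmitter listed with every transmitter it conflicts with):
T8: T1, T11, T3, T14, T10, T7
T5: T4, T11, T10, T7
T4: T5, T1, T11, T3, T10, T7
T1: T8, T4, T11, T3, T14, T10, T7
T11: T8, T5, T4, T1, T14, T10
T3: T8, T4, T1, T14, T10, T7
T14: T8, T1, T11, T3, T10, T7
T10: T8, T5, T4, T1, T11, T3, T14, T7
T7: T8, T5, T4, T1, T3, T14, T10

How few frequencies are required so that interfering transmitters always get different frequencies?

T8, T1, T3, T14, T10, T7 all conflict with each other, so at least 6 frequencies are needed.
6 frequencies suffice: frequency 1 → {T10}; frequency 2 → {T11, T7}; frequency 3 → {T5, T1}; frequency 4 → {T8, T4}; frequency 5 → {T3}; frequency 6 → {T14}. No two conflicting transmitters share a frequency.

6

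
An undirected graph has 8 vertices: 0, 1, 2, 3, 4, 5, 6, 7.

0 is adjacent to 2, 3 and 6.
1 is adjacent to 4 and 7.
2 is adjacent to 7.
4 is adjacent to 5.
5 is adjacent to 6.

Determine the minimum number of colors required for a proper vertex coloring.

3

The cycle 1-7-2-0-6-5-4-1 has odd length 7, so it cannot be 2-colored; at least 3 colors are needed.
3 colors suffice: color a → {0, 1, 5}; color b → {3, 4, 6, 7}; color c → {2}. Every edge joins two different colors.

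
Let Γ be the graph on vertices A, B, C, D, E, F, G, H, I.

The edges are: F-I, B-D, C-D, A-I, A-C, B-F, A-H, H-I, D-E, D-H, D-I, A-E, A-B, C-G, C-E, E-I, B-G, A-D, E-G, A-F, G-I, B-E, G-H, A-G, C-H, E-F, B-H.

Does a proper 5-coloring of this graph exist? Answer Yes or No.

The chromatic number is 4. A, E, G, I are mutually adjacent (a clique of size 4), so at least 4 colors are needed.
4 colors suffice: color 1 → {A}; color 2 → {E, H}; color 3 → {D, F, G}; color 4 → {B, C, I}.
Since 5 ≥ 4, a proper 5-coloring certainly exists.

Yes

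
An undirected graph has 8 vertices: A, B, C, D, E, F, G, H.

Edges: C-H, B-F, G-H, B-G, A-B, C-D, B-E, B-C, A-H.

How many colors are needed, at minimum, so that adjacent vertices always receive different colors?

2

B and G are adjacent, so at least 2 colors are needed.
2 colors suffice: color 1 → {B, D, H}; color 2 → {A, C, E, F, G}. Each edge has distinct colors on its endpoints.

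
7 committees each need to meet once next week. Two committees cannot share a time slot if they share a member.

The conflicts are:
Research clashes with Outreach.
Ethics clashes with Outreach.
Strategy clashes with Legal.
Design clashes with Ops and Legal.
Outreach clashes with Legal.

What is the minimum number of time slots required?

2

Strategy and Legal conflict, so at least 2 time slots are needed.
2 time slots suffice: time slot 1 → {Strategy, Design, Outreach}; time slot 2 → {Research, Ethics, Ops, Legal}. Each listed conflict is separated.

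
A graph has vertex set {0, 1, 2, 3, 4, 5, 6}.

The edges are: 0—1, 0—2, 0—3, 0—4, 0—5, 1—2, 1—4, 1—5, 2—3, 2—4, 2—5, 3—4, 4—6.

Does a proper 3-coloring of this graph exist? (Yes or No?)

No

0, 2, 3, 4 are pairwise adjacent (a clique of size 4), so at least 4 colors are needed.
So 3 colors are not enough.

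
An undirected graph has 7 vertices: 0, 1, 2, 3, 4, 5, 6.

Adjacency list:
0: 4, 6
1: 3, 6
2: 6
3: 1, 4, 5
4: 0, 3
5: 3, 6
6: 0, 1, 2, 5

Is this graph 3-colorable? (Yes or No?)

Yes

The chromatic number is 3. The cycle 0-6-5-3-4-0 has odd length 5, so it cannot be 2-colored; at least 3 colors are needed.
3 colors suffice: color a → {3, 6}; color b → {1, 2, 4, 5}; color c → {0}.
That is already a proper 3-coloring.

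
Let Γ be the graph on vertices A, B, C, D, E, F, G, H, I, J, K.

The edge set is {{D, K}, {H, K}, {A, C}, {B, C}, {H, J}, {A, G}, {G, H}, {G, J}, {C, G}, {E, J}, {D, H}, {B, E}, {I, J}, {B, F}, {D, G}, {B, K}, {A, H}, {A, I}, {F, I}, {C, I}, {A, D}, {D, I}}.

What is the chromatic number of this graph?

4

A, D, G, H are mutually adjacent (a clique of size 4), so at least 4 colors are needed.
4 colors suffice: color red → {B, H, I}; color blue → {C, D, F, J}; color green → {A, E, K}; color yellow → {G}. Each edge has distinct colors on its endpoints.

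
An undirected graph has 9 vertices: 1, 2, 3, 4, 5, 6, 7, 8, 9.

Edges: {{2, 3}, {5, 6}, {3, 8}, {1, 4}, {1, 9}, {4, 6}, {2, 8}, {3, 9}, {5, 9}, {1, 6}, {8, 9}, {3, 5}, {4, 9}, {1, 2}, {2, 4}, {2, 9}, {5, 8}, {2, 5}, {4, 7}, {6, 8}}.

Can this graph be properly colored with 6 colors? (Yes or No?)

Yes

The chromatic number is 5. 2, 3, 5, 8, 9 are pairwise adjacent (a clique of size 5), so at least 5 colors are needed.
5 colors suffice: color red → {2, 6, 7}; color blue → {9}; color green → {4, 8}; color yellow → {1, 5}; color purple → {3}.
Since 6 ≥ 5, a proper 6-coloring certainly exists.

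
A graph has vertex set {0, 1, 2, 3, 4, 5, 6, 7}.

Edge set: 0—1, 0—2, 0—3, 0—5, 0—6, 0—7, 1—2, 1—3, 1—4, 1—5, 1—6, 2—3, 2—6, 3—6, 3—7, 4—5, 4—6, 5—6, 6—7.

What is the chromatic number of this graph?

5

0, 1, 2, 3, 6 form a clique, so at least 5 colors are needed.
A valid assignment using 5 colors: 0=green, 1=blue, 2=purple, 3=yellow, 4=green, 5=yellow, 6=red, 7=blue. Each edge has distinct colors on its endpoints.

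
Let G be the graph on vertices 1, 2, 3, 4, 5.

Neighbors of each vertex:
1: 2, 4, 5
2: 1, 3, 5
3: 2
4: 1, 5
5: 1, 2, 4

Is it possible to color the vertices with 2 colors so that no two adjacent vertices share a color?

1, 2, 5 form a triangle, so at least 3 colors are needed.
So 2 colors are not enough.

No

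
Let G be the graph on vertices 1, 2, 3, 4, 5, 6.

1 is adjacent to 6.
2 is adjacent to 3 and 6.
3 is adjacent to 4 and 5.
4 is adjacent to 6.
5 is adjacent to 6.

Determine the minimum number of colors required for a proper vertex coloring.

5 and 6 are adjacent, so at least 2 colors are needed.
2 colors suffice: color red → {3, 6}; color blue → {1, 2, 4, 5}. Each edge has distinct colors on its endpoints.

2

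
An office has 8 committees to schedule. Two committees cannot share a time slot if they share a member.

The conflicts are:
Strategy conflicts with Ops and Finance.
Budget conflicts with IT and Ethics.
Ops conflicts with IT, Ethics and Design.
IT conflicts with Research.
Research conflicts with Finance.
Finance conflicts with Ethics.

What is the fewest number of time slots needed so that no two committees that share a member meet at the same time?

The cycle Budget-IT-Research-Finance-Ethics-Budget has odd length 5, so it cannot be 2-colored; at least 3 time slots are needed.
Using 3 time slots: Strategy=2, Budget=1, Ops=1, IT=2, Research=3, Finance=1, Ethics=2, Design=2. No two conflicting committees share a time slot.

3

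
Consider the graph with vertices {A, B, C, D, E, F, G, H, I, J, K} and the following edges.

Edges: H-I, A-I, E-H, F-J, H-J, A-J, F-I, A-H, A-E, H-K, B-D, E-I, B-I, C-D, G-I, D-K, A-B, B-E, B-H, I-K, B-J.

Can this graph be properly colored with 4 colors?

No

A, B, E, H, I form a clique, so at least 5 colors are needed.
So 4 colors are not enough.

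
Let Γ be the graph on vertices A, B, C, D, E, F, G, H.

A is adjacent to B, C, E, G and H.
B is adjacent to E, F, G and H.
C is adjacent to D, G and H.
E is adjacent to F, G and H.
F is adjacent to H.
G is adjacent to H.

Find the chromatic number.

5

A, B, E, G, H are pairwise adjacent (a clique of size 5), so at least 5 colors are needed.
A valid assignment using 5 colors: A=4, B=5, C=3, D=1, E=3, F=2, G=2, H=1. No two adjacent vertices share a color.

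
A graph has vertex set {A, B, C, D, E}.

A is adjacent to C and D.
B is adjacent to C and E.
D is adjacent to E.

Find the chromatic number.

The cycle E-B-C-A-D-E has odd length 5, so it cannot be 2-colored; at least 3 colors are needed.
One proper 3-coloring: A=2, B=2, C=1, D=1, E=3. Every edge joins two different colors.

3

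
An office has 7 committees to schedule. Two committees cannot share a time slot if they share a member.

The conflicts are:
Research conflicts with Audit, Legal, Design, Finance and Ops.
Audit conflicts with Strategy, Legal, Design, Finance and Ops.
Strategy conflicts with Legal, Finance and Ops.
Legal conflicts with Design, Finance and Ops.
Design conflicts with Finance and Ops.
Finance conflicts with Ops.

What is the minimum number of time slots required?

6

Research, Audit, Legal, Design, Finance, Ops all conflict with each other, so at least 6 time slots are needed.
6 time slots suffice: time slot 1 → {Ops}; time slot 2 → {Audit}; time slot 3 → {Legal}; time slot 4 → {Finance}; time slot 5 → {Strategy, Design}; time slot 6 → {Research}. Every pair that conflicts lands in different time slots.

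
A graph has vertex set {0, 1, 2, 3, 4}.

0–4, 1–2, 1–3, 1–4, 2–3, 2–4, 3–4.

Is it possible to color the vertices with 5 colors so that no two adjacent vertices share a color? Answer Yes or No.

Yes

The chromatic number is 4. 1, 2, 3, 4 are mutually adjacent (a clique of size 4), so at least 4 colors are needed.
4 colors suffice: color a → {4}; color b → {0, 3}; color c → {2}; color d → {1}.
Since 5 ≥ 4, a proper 5-coloring certainly exists.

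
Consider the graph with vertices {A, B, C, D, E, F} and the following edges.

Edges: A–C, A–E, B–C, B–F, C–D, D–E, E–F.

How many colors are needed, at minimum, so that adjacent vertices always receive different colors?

3

The cycle E-D-C-B-F-E has odd length 5, so it cannot be 2-colored; at least 3 colors are needed.
One proper 3-coloring: A=2, B=3, C=1, D=2, E=1, F=2. No two adjacent vertices share a color.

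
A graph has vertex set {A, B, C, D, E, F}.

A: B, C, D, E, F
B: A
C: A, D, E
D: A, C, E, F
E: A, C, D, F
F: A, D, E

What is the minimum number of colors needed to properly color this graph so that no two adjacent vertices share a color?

4

A, D, E, F form a clique, so at least 4 colors are needed.
4 colors suffice: color red → {A}; color blue → {B, D}; color green → {E}; color yellow → {C, F}. Every edge joins two different colors.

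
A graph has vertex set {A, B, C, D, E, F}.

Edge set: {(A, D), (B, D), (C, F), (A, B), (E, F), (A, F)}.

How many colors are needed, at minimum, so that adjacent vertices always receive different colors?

A, B, D are mutually adjacent, so at least 3 colors are needed.
3 colors suffice: color 1 → {B, F}; color 2 → {A, C, E}; color 3 → {D}. No two adjacent vertices share a color.

3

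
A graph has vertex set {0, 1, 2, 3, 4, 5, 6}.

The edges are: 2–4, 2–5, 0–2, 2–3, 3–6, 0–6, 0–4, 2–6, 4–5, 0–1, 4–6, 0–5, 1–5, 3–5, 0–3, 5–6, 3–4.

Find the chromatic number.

0, 2, 3, 4, 5, 6 are mutually adjacent (a clique of size 6), so at least 6 colors are needed.
A valid assignment using 6 colors: 0=b, 1=c, 2=d, 3=e, 4=c, 5=a, 6=f. No two adjacent vertices share a color.

6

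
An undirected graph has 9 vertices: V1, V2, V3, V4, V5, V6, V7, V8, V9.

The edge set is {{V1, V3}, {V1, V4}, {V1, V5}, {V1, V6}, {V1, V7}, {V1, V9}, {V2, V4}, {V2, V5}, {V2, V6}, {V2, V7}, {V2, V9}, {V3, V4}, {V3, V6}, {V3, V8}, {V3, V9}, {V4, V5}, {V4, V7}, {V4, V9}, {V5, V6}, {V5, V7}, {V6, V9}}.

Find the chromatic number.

4

V2, V4, V5, V7 are pairwise adjacent (a clique of size 4), so at least 4 colors are needed.
4 colors suffice: color red → {V4, V6, V8}; color blue → {V1, V2}; color green → {V3, V5}; color yellow → {V7, V9}. No two adjacent vertices share a color.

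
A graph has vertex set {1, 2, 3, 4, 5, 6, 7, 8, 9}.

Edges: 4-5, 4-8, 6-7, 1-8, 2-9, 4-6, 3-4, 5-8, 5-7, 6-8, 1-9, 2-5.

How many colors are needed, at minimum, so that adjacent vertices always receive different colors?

3

4, 6, 8 form a triangle, so at least 3 colors are needed.
3 colors suffice: color a → {1, 3, 5, 6}; color b → {2, 4, 7}; color c → {8, 9}. No two adjacent vertices share a color.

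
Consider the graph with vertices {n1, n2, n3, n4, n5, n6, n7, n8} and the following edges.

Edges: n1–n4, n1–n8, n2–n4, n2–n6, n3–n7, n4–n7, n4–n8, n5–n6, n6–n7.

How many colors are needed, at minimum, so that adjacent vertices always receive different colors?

n1, n4, n8 are mutually adjacent, so at least 3 colors are needed.
3 colors suffice: color red → {n3, n4, n6}; color blue → {n1, n2, n5, n7}; color green → {n8}. Every edge joins two different colors.

3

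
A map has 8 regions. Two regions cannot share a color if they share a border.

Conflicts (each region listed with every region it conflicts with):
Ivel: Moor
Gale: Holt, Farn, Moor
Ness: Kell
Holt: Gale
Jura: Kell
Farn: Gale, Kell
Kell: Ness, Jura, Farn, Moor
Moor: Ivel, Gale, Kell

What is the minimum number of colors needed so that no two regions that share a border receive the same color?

2

Gale and Farn conflict, so at least 2 colors are needed.
One proper 2-coloring: Ivel=1, Gale=1, Ness=2, Holt=2, Jura=2, Farn=2, Kell=1, Moor=2. No two conflicting regions share a color.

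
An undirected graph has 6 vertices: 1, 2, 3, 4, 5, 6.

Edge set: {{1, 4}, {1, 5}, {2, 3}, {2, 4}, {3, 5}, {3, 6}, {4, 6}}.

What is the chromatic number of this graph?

3

The cycle 5-3-6-4-1-5 has odd length 5, so it cannot be 2-colored; at least 3 colors are needed.
3 colors suffice: color a → {3, 4}; color b → {1, 2, 6}; color c → {5}. No two adjacent vertices share a color.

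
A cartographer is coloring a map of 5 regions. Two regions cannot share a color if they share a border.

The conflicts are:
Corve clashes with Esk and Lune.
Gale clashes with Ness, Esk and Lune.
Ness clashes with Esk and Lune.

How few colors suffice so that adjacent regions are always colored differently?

Gale, Ness, Esk all conflict with each other, so at least 3 colors are needed.
3 colors suffice: color 1 → {Esk, Lune}; color 2 → {Corve, Gale}; color 3 → {Ness}. Every pair that conflicts lands in different colors.

3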